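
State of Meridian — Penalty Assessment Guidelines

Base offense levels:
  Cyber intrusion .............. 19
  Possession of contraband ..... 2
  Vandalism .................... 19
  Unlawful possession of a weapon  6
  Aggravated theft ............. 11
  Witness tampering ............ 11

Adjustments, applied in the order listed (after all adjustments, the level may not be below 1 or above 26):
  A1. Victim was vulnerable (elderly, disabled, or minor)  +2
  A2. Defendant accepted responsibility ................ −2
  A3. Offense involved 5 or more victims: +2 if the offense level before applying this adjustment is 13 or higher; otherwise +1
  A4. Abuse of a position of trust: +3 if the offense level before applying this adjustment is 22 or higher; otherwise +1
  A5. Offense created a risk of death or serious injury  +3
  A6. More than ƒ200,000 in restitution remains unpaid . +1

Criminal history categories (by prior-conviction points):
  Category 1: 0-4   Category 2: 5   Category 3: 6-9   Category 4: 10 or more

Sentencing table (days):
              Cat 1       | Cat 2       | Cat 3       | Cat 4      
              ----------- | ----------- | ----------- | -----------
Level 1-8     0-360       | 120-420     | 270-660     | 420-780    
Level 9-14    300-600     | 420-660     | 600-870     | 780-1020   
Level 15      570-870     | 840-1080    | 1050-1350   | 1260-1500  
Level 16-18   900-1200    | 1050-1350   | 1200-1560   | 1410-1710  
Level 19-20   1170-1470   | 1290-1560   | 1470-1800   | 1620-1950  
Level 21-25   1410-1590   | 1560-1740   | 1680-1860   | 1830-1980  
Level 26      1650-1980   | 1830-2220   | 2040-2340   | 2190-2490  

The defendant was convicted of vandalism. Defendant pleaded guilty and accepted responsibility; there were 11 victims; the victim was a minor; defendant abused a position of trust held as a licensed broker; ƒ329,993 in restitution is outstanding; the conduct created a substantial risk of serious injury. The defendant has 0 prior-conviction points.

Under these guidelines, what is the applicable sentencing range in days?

Base offense level for vandalism: 19.
A1 applies: 19 + 2 = 21.
A2 applies: 21 − 2 = 19.
A3 applies (level before this adjustment is 19 ≥ 13, so +2): 19 + 2 = 21.
A4 applies (level before this adjustment is 21 < 22, so +1): 21 + 1 = 22.
A5 applies: 22 + 3 = 25.
A6 applies: 25 + 1 = 26.
Final offense level: 26.
Criminal history: 0 prior points → Category 1 (0-4).
Level 26 falls in the 26 band.
Grid: Level 26 × Category 1 = 1650-1980 days.

1650-1980 days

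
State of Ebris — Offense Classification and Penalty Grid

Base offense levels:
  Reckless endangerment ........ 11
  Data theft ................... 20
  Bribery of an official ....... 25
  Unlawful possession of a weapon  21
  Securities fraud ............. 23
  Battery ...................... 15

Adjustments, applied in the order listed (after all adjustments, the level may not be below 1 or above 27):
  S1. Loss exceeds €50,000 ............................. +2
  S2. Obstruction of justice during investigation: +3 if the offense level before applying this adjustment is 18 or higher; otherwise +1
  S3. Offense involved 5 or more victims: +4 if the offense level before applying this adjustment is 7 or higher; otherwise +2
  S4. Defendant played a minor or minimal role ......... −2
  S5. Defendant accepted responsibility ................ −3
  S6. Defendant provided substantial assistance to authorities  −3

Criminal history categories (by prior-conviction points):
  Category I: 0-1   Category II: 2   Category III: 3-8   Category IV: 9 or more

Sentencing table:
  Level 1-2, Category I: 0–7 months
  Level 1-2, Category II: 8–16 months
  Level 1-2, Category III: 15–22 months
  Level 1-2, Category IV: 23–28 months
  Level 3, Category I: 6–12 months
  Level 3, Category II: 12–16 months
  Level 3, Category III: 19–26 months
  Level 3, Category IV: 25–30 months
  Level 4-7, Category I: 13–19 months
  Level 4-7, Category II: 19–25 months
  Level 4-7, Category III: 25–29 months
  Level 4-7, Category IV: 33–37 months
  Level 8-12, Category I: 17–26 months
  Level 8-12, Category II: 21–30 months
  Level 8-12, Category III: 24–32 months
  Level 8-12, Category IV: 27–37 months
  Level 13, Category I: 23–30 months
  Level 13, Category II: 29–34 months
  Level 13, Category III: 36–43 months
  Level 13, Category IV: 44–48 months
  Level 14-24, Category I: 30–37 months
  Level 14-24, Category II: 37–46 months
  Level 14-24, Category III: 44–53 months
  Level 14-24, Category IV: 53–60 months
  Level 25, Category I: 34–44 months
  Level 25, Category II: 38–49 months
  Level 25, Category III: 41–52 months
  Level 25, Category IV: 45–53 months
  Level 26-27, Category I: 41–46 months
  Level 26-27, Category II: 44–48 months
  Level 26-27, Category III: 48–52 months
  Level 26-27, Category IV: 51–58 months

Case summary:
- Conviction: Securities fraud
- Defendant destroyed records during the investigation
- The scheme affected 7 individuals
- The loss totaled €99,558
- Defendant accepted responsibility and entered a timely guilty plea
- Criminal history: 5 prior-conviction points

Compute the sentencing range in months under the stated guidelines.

48-52 months

Base offense level for securities fraud: 23.
S1 applies: 23 + 2 = 25.
S2 applies (level before this adjustment is 25 ≥ 18, so +3): 25 + 3 = 28.
S3 applies (level before this adjustment is 28 ≥ 7, so +4): 28 + 4 = 32.
S5 applies: 32 − 3 = 29.
Level 29 exceeds the maximum of 27; capped at 27.
Final offense level: 27.
Criminal history: 5 prior points → Category III (3-8).
Level 27 falls in the 26-27 band.
Grid: Level 26-27 × Category III = 48-52 months.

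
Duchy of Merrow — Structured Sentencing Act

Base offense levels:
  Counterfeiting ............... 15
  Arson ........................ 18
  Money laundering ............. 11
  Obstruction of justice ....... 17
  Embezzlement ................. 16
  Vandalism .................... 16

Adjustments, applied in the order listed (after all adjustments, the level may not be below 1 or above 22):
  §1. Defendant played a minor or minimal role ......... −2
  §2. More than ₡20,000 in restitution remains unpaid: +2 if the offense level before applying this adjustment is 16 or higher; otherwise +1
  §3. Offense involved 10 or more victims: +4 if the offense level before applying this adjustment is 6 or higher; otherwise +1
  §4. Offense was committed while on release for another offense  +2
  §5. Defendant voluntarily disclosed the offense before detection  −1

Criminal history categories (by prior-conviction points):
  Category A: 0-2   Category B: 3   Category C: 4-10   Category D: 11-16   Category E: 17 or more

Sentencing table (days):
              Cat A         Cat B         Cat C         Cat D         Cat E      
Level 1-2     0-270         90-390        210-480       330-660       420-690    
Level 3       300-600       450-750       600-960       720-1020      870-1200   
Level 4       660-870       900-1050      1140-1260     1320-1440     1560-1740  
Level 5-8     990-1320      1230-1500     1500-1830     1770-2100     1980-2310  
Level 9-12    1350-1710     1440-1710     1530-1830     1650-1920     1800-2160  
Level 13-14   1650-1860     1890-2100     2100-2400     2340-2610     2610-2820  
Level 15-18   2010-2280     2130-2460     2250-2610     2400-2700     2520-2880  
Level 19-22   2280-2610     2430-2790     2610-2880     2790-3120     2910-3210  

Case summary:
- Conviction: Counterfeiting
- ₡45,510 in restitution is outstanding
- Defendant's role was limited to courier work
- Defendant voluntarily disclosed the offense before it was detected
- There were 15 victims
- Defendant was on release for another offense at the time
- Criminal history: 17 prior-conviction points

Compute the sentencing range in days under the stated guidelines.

Base offense level for counterfeiting: 15.
§1 applies: 15 − 2 = 13.
§2 applies (level before this adjustment is 13 < 16, so +1): 13 + 1 = 14.
§3 applies (level before this adjustment is 14 ≥ 6, so +4): 14 + 4 = 18.
§4 applies: 18 + 2 = 20.
§5 applies: 20 − 1 = 19.
Final offense level: 19.
Criminal history: 17 prior points → Category E (17+).
Level 19 falls in the 19-22 band.
Grid: Level 19-22 × Category E = 2910-3210 days.

2910-3210 days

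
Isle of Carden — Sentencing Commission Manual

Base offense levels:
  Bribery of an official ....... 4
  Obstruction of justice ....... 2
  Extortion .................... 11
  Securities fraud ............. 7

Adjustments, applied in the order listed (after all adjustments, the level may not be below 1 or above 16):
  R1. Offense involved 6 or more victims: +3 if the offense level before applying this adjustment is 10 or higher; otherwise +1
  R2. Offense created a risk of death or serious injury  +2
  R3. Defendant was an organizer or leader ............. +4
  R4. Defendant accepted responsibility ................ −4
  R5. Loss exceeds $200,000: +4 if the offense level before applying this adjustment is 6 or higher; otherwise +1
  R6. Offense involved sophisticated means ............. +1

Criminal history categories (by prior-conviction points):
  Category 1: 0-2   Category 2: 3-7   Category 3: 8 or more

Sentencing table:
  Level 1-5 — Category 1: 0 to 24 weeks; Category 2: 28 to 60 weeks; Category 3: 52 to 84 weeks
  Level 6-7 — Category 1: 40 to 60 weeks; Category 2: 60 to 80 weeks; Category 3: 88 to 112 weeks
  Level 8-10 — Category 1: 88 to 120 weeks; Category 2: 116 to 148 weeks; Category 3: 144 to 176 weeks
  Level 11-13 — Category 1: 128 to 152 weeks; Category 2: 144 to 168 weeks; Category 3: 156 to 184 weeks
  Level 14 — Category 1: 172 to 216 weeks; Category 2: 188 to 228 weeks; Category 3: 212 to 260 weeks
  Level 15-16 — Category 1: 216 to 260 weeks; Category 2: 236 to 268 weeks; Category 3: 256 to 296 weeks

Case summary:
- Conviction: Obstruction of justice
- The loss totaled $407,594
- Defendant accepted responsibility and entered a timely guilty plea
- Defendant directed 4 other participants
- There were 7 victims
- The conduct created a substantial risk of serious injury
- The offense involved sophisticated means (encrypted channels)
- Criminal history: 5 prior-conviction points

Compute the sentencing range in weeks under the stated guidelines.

60-80 weeks

Base offense level for obstruction of justice: 2.
R1 applies (level before this adjustment is 2 < 10, so +1): 2 + 1 = 3.
R2 applies: 3 + 2 = 5.
R3 applies: 5 + 4 = 9.
R4 applies: 9 − 4 = 5.
R5 applies (level before this adjustment is 5 < 6, so +1): 5 + 1 = 6.
R6 applies: 6 + 1 = 7.
Final offense level: 7.
Criminal history: 5 prior points → Category 2 (3-7).
Level 7 falls in the 6-7 band.
Grid: Level 6-7 × Category 2 = 60-80 weeks.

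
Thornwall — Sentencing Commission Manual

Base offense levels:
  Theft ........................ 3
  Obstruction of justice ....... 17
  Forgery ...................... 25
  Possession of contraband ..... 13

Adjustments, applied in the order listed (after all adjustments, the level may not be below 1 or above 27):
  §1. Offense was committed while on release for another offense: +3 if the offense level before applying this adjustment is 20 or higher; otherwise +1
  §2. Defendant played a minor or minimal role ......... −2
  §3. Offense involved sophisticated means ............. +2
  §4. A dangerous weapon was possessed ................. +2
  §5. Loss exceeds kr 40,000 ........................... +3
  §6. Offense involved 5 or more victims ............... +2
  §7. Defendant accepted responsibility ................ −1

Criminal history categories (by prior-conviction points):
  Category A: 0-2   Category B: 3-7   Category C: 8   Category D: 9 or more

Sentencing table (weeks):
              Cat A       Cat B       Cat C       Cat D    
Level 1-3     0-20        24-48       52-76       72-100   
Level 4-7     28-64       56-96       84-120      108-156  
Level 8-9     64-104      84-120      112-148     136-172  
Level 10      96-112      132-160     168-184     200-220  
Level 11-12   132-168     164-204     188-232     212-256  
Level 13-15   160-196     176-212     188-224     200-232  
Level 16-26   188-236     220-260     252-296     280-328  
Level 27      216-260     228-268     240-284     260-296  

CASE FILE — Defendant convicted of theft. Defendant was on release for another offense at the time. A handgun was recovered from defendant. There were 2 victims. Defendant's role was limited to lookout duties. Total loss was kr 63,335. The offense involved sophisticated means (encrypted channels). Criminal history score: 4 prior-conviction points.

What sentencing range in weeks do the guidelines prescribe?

84-120 weeks

Base offense level for theft: 3.
§1 applies (level before this adjustment is 3 < 20, so +1): 3 + 1 = 4.
§2 applies: 4 − 2 = 2.
§3 applies: 2 + 2 = 4.
§4 applies: 4 + 2 = 6.
§5 applies: 6 + 3 = 9.
§6 does not apply.
Final offense level: 9.
Criminal history: 4 prior points → Category B (3-7).
Level 9 falls in the 8-9 band.
Grid: Level 8-9 × Category B = 84-120 weeks.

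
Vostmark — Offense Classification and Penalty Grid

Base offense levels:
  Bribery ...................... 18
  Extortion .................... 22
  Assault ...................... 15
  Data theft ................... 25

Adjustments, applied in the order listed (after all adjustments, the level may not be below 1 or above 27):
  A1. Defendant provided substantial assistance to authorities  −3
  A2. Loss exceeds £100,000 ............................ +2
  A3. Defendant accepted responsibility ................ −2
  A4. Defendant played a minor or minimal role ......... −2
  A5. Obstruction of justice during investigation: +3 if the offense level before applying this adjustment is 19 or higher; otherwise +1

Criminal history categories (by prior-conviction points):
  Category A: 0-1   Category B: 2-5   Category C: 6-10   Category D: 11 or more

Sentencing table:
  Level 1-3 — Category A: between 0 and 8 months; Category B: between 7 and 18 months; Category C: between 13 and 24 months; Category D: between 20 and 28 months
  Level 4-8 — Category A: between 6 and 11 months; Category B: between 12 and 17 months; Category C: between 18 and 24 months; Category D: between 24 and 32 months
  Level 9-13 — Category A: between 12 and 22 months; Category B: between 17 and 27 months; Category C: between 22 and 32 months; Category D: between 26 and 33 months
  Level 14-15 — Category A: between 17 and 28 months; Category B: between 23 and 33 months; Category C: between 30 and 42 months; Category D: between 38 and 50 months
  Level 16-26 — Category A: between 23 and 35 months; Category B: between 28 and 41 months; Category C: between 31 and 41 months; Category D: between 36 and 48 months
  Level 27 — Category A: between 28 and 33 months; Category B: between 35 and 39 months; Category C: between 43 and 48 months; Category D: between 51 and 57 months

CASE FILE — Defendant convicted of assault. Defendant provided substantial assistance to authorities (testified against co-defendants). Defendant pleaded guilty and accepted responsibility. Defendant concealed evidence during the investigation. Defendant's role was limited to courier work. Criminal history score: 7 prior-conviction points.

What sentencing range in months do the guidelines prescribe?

Base offense level for assault: 15.
A1 applies: 15 − 3 = 12.
A3 applies: 12 − 2 = 10.
A4 applies: 10 − 2 = 8.
A5 applies (level before this adjustment is 8 < 19, so +1): 8 + 1 = 9.
Final offense level: 9.
Criminal history: 7 prior points → Category C (6-10).
Level 9 falls in the 9-13 band.
Grid: Level 9-13 × Category C = 22-32 months.

22-32 months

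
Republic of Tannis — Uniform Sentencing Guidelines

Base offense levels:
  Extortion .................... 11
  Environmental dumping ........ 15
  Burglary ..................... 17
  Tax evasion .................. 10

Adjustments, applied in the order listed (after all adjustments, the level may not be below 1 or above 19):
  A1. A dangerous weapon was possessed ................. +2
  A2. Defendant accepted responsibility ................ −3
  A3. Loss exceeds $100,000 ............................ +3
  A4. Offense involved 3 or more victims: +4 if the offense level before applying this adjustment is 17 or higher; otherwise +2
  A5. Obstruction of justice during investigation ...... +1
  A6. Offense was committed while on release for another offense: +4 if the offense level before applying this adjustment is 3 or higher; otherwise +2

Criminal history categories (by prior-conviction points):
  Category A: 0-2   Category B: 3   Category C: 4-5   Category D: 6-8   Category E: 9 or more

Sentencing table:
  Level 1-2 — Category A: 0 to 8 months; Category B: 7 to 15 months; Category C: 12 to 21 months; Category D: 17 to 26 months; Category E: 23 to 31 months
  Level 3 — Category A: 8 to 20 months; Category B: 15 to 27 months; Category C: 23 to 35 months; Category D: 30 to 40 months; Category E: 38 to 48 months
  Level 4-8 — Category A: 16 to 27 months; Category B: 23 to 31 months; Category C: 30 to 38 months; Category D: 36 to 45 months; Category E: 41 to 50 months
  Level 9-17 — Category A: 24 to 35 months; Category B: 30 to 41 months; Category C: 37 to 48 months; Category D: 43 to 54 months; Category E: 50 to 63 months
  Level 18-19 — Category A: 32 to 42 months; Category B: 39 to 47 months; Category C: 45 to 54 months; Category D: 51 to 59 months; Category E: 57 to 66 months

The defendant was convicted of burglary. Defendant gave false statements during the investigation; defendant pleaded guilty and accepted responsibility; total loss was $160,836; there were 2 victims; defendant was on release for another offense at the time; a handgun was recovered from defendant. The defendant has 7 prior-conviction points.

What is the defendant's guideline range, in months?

Base offense level for burglary: 17.
A1 applies: 17 + 2 = 19.
A2 applies: 19 − 3 = 16.
A3 applies: 16 + 3 = 19.
A4 does not apply.
A5 applies: 19 + 1 = 20.
A6 applies (level before this adjustment is 20 ≥ 3, so +4): 20 + 4 = 24.
Level 24 exceeds the maximum of 19; capped at 19.
Final offense level: 19.
Criminal history: 7 prior points → Category D (6-8).
Level 19 falls in the 18-19 band.
Grid: Level 18-19 × Category D = 51-59 months.

51-59 months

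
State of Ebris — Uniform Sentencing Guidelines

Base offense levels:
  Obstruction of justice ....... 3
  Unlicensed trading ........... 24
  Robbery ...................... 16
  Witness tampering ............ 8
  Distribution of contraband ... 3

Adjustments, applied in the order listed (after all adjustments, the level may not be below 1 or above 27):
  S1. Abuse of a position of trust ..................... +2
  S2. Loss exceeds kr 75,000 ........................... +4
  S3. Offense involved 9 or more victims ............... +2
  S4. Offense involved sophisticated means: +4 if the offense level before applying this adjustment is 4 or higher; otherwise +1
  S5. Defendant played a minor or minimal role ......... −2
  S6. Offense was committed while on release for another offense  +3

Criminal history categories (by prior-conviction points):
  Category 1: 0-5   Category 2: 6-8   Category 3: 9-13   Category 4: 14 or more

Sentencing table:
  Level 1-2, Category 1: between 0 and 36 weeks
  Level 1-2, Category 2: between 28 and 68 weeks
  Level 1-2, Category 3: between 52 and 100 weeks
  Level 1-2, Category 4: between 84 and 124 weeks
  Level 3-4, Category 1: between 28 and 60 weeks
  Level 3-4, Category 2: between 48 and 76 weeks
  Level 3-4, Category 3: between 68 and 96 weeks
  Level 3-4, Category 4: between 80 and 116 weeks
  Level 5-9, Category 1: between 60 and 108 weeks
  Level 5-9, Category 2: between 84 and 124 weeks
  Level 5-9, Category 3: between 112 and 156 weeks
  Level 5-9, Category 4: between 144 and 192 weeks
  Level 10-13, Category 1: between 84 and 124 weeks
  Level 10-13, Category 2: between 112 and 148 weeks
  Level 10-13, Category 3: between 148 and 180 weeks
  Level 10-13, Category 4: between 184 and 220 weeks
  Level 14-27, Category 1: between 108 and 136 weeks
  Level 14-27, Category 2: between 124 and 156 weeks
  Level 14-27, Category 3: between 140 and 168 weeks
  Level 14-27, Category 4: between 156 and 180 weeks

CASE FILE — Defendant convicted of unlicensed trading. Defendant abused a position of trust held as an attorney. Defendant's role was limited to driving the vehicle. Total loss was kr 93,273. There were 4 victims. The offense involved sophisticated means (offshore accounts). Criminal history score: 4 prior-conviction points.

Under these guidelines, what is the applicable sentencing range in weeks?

108-136 weeks

Base offense level for unlicensed trading: 24.
S1 applies: 24 + 2 = 26.
S2 applies: 26 + 4 = 30.
S4 applies (level before this adjustment is 30 ≥ 4, so +4): 30 + 4 = 34.
S5 applies: 34 − 2 = 32.
S6 does not apply.
Level 32 exceeds the maximum of 27; capped at 27.
Final offense level: 27.
Criminal history: 4 prior points → Category 1 (0-5).
Level 27 falls in the 14-27 band.
Grid: Level 14-27 × Category 1 = 108-136 weeks.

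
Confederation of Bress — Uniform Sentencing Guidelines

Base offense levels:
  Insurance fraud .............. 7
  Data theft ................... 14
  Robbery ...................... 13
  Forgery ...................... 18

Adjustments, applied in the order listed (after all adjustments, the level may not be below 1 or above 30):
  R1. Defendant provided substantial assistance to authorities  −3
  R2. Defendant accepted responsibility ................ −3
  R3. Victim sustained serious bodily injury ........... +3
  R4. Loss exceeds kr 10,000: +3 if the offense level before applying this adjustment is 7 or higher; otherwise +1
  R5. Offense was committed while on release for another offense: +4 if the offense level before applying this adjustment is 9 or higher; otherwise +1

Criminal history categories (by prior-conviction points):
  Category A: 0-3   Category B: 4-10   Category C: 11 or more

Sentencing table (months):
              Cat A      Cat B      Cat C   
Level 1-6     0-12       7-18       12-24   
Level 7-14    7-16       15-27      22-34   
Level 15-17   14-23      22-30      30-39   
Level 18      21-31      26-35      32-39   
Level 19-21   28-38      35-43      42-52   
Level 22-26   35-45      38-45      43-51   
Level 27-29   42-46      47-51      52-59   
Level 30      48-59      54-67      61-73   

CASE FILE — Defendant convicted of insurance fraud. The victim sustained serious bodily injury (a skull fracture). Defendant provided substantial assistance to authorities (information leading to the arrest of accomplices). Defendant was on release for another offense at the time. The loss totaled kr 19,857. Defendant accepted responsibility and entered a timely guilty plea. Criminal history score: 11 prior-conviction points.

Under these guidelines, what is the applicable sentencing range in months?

12-24 months

Base offense level for insurance fraud: 7.
R1 applies: 7 − 3 = 4.
R2 applies: 4 − 3 = 1.
R3 applies: 1 + 3 = 4.
R4 applies (level before this adjustment is 4 < 7, so +1): 4 + 1 = 5.
R5 applies (level before this adjustment is 5 < 9, so +1): 5 + 1 = 6.
Final offense level: 6.
Criminal history: 11 prior points → Category C (11+).
Level 6 falls in the 1-6 band.
Grid: Level 1-6 × Category C = 12-24 months.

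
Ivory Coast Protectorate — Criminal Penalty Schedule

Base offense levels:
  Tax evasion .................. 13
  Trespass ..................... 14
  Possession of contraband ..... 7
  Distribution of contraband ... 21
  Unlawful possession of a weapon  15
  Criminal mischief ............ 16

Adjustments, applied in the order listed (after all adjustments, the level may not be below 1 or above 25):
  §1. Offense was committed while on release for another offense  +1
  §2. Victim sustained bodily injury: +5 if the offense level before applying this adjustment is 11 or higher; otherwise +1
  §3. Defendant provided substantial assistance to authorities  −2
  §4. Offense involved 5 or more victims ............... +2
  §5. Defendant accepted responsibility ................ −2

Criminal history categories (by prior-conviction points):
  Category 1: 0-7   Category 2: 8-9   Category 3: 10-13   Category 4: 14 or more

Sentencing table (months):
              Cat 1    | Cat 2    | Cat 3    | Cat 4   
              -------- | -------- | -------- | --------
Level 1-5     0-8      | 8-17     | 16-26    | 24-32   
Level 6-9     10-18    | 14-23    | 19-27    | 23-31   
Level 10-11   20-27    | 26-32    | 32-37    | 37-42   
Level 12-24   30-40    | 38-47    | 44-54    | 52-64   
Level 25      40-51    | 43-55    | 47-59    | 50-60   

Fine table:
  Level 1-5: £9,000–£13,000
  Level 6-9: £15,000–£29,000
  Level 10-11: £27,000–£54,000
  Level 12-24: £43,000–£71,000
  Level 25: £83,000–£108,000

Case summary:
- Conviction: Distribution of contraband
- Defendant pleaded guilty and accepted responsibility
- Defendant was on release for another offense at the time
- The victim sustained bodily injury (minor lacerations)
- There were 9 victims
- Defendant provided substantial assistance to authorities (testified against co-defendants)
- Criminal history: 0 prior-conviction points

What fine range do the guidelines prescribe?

Base offense level for distribution of contraband: 21.
§1 applies: 21 + 1 = 22.
§2 applies (level before this adjustment is 22 ≥ 11, so +5): 22 + 5 = 27.
§3 applies: 27 − 2 = 25.
§4 applies: 25 + 2 = 27.
§5 applies: 27 − 2 = 25.
Final offense level: 25.
Level 25 falls in the 25 band.
Fine table: Level 25 → £83,000–£108,000.

£83,000–£108,000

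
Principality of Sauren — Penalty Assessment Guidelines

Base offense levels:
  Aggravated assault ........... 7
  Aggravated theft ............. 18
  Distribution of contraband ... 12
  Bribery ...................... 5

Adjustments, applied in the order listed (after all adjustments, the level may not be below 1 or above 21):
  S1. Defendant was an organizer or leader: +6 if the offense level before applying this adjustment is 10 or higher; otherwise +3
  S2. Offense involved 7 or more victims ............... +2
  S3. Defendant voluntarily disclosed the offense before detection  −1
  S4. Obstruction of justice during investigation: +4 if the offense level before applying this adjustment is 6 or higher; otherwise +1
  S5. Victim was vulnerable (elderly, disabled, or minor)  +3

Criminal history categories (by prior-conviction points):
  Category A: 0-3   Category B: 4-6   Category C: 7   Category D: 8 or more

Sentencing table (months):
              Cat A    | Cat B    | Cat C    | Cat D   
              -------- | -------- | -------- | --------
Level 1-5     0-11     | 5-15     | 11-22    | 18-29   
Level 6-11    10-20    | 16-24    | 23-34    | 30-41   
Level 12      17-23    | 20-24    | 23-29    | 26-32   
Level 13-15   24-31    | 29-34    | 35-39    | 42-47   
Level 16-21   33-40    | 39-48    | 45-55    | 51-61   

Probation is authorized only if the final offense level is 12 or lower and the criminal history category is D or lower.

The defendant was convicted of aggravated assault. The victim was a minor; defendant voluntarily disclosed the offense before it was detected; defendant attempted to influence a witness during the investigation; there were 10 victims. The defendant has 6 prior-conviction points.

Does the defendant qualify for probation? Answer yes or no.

No

Base offense level for aggravated assault: 7.
S2 applies: 7 + 2 = 9.
S3 applies: 9 − 1 = 8.
S4 applies (level before this adjustment is 8 ≥ 6, so +4): 8 + 4 = 12.
S5 applies: 12 + 3 = 15.
Final offense level: 15.
Criminal history: 6 prior points → Category B (4-6).
Level 15 falls in the 13-15 band.
Grid: Level 13-15 × Category B = 29-34 months.
Probation check: level 15 > 12 and category B ≤ D → not eligible.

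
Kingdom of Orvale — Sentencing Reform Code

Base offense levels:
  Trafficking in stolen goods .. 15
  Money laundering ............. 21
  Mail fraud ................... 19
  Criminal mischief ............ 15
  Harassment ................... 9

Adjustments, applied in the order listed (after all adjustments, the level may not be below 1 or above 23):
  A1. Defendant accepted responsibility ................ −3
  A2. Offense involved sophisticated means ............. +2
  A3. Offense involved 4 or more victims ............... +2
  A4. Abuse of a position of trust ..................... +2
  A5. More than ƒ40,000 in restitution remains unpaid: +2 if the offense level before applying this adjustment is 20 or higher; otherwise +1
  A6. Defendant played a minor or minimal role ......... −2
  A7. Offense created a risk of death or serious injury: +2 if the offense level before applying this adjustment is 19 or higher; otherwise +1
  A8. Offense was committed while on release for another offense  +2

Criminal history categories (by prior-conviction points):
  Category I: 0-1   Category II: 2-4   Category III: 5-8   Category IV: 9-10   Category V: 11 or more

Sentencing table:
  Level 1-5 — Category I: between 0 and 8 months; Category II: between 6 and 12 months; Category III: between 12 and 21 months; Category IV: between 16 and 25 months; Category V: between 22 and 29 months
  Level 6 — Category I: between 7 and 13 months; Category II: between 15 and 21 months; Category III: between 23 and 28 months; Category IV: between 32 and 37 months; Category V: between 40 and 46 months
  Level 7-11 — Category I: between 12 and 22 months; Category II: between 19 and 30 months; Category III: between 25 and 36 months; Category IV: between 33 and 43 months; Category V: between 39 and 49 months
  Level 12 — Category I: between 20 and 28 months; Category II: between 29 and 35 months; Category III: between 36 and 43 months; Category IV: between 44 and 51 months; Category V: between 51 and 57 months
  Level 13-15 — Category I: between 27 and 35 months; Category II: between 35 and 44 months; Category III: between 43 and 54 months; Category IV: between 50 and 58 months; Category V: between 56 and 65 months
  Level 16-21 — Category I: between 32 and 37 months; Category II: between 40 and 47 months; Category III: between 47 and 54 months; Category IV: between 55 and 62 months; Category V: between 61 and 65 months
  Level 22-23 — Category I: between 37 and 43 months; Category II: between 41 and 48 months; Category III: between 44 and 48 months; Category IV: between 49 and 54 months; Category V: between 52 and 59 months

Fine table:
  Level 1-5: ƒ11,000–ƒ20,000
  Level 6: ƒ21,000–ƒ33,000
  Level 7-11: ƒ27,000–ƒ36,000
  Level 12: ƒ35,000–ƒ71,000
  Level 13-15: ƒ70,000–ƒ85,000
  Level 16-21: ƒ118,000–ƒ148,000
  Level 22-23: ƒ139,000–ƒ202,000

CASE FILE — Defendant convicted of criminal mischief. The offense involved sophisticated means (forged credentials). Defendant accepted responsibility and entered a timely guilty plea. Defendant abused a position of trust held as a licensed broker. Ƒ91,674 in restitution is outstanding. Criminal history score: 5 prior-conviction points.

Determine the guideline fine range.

ƒ118,000–ƒ148,000

Base offense level for criminal mischief: 15.
A1 applies: 15 − 3 = 12.
A2 applies: 12 + 2 = 14.
A4 applies: 14 + 2 = 16.
A5 applies (level before this adjustment is 16 < 20, so +1): 16 + 1 = 17.
A6 does not apply.
A7 does not apply.
A8 does not apply.
Final offense level: 17.
Level 17 falls in the 16-21 band.
Fine table: Level 16-21 → ƒ118,000–ƒ148,000.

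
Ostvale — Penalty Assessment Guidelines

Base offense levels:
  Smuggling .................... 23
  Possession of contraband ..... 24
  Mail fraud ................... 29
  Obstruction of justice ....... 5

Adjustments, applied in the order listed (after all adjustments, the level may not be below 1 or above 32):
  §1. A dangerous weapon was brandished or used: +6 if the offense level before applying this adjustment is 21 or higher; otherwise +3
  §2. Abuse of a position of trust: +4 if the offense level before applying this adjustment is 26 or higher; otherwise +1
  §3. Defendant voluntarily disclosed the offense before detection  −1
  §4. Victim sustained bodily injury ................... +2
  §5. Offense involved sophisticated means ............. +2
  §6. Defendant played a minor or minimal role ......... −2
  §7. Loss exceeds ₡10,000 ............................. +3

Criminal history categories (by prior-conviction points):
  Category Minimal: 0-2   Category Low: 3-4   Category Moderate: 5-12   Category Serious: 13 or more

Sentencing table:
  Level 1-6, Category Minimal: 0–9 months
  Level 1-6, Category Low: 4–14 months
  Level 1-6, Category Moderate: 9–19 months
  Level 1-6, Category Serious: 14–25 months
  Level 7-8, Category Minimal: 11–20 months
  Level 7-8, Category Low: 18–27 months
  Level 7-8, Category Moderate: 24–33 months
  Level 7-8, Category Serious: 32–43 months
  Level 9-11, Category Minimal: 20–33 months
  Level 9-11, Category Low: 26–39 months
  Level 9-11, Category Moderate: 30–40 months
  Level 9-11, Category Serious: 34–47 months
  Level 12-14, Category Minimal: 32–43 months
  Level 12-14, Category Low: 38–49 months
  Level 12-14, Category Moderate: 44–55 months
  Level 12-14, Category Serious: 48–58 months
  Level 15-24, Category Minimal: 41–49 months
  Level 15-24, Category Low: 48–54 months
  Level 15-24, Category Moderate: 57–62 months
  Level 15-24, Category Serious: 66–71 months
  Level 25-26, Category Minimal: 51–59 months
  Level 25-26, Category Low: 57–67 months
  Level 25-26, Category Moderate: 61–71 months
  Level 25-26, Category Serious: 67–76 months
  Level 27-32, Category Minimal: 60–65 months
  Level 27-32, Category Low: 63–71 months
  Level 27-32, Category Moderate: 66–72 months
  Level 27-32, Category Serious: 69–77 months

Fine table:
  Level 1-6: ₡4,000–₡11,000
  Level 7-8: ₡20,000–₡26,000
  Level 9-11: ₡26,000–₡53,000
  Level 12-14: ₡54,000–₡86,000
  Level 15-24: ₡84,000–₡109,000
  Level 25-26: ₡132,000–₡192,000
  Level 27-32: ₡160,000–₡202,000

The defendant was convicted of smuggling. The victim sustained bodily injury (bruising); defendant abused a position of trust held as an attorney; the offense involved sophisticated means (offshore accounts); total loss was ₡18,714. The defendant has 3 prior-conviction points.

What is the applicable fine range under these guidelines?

₡160,000–₡202,000

Base offense level for smuggling: 23.
§2 applies (level before this adjustment is 23 < 26, so +1): 23 + 1 = 24.
§3 does not apply.
§4 applies: 24 + 2 = 26.
§5 applies: 26 + 2 = 28.
§6 does not apply.
§7 applies: 28 + 3 = 31.
Final offense level: 31.
Level 31 falls in the 27-32 band.
Fine table: Level 27-32 → ₡160,000–₡202,000.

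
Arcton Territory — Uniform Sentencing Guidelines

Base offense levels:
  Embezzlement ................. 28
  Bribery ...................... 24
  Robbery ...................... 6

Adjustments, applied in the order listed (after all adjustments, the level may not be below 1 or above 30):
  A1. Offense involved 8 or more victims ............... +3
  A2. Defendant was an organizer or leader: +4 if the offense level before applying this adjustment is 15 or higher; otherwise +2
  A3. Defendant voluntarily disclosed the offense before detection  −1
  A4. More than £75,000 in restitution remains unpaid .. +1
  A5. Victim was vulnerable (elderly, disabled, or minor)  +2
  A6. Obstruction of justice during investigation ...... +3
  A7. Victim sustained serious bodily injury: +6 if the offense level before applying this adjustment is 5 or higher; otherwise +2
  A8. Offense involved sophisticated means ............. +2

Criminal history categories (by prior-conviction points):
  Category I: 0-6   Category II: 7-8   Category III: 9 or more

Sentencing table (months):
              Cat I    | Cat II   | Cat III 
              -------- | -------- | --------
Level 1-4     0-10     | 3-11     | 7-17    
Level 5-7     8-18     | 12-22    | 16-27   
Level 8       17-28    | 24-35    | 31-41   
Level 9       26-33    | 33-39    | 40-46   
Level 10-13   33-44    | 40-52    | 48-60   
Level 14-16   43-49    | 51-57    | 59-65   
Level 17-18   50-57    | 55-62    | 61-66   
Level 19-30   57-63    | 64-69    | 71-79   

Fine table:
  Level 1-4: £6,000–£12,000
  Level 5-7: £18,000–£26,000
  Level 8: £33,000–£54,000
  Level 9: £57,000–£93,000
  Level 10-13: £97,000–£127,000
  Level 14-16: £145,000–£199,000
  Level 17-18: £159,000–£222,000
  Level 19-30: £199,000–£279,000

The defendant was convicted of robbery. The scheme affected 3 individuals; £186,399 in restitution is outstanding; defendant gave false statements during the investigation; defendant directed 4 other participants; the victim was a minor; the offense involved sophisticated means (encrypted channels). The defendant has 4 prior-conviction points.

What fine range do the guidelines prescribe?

Base offense level for robbery: 6.
A1 does not apply.
A2 applies (level before this adjustment is 6 < 15, so +2): 6 + 2 = 8.
A3 does not apply.
A4 applies: 8 + 1 = 9.
A5 applies: 9 + 2 = 11.
A6 applies: 11 + 3 = 14.
A8 applies: 14 + 2 = 16.
Final offense level: 16.
Level 16 falls in the 14-16 band.
Fine table: Level 14-16 → £145,000–£199,000.

£145,000–£199,000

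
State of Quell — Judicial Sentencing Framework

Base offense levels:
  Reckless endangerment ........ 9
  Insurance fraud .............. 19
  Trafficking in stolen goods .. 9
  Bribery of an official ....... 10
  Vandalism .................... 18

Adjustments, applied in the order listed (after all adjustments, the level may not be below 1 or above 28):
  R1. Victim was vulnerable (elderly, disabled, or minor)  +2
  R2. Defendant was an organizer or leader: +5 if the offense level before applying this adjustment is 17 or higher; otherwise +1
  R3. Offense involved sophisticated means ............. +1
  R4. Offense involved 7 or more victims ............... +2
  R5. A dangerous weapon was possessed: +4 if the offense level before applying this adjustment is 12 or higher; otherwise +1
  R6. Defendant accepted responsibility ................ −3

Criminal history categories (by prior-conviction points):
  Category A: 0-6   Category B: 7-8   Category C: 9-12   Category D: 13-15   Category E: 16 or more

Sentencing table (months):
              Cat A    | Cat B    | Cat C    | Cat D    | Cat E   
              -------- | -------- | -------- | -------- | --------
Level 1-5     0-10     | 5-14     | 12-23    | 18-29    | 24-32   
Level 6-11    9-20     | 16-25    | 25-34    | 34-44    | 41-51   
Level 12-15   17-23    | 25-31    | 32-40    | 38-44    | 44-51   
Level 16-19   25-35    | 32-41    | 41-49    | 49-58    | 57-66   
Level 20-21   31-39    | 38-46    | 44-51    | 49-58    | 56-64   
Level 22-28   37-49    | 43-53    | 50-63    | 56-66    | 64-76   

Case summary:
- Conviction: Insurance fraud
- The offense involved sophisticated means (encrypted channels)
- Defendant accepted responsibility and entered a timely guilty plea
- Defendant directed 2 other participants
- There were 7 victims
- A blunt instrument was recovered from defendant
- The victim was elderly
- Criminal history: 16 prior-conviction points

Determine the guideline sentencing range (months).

64-76 months

Base offense level for insurance fraud: 19.
R1 applies: 19 + 2 = 21.
R2 applies (level before this adjustment is 21 ≥ 17, so +5): 21 + 5 = 26.
R3 applies: 26 + 1 = 27.
R4 applies: 27 + 2 = 29.
R5 applies (level before this adjustment is 29 ≥ 12, so +4): 29 + 4 = 33.
R6 applies: 33 − 3 = 30.
Level 30 exceeds the maximum of 28; capped at 28.
Final offense level: 28.
Criminal history: 16 prior points → Category E (16+).
Level 28 falls in the 22-28 band.
Grid: Level 22-28 × Category E = 64-76 months.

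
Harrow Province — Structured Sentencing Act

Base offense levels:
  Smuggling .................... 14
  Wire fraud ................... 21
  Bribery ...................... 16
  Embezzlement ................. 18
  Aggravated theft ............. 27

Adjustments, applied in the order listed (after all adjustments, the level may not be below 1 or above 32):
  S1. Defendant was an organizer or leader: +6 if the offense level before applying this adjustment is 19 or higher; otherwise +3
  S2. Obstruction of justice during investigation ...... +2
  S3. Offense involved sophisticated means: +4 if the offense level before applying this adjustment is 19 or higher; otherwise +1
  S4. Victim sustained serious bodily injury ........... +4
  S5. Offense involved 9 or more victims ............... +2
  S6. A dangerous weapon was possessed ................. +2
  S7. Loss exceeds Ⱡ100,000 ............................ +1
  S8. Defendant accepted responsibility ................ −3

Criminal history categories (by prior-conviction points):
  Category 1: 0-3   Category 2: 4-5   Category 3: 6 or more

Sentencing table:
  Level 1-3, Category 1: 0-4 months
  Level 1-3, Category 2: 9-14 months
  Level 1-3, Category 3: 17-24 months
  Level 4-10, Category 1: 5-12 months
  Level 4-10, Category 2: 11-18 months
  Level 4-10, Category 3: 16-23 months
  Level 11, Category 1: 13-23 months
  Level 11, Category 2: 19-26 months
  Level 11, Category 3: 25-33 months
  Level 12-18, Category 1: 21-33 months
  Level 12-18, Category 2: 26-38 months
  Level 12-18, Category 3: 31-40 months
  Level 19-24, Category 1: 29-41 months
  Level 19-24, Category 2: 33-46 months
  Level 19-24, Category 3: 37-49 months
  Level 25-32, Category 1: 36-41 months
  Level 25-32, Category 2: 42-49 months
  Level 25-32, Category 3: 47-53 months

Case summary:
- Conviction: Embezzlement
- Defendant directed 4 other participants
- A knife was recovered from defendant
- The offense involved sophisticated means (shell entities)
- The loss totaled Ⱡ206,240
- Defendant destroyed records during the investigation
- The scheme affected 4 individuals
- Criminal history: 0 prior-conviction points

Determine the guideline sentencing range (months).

Base offense level for embezzlement: 18.
S1 applies (level before this adjustment is 18 < 19, so +3): 18 + 3 = 21.
S2 applies: 21 + 2 = 23.
S3 applies (level before this adjustment is 23 ≥ 19, so +4): 23 + 4 = 27.
S4 does not apply.
S6 applies: 27 + 2 = 29.
S7 applies: 29 + 1 = 30.
S8 does not apply.
Final offense level: 30.
Criminal history: 0 prior points → Category 1 (0-3).
Level 30 falls in the 25-32 band.
Grid: Level 25-32 × Category 1 = 36-41 months.

36-41 months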